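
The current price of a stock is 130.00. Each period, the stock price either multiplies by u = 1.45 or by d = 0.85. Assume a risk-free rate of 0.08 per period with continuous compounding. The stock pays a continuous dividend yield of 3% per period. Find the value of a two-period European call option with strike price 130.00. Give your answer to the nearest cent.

Per-period risk-free factor R = e^0.08 = 1.0833; dividend-adjusted growth = e^(0.08−0.03) = 1.0513.
Risk-neutral probability p = (1.0513 − 0.85)/(1.45 − 0.85) = 0.2013/0.6000 = 0.3355
Terminal stock prices: S_uu = 273.3, S_ud = 160.2, S_dd = 93.92
Terminal payoffs (S − K): max(143.3, 0) = 143.3, max(30.22, 0) = 30.22, max(-36.08, 0) = 0
Node u (S = 188.5): V_u = e^(−0.08)·[0.3355·143.3250 + 0.6645·30.2250] = 62.9239
Node d (S = 110.5): V_d = e^(−0.08)·[0.3355·30.2250 + 0.6645·0.0000] = 9.3595
Node 0 (S = 130): V_0 = e^(−0.08)·[0.3355·62.9239 + 0.6645·9.3595] = 25.2267

25.23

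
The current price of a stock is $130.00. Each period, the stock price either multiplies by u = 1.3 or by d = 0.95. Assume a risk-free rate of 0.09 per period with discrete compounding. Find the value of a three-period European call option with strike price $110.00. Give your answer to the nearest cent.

$45.06

Risk-neutral probability p = (1 + 0.09 − 0.95)/(1.3 − 0.95) = 0.1400/0.3500 = 0.4000
Terminal stock prices: S_uuu = 285.6, S_uud = 208.7, S_udd = 152.5, S_ddd = 111.5
Terminal payoffs (S − K): max(175.6, 0) = 175.6, max(98.72, 0) = 98.72, max(42.52, 0) = 42.52, max(1.459, 0) = 1.459
Node uu (S = 219.7): V_uu = 1/1.09·[0.4000·175.6100 + 0.6000·98.7150] = 118.7826
Node ud (S = 160.5): V_ud = 1/1.09·[0.4000·98.7150 + 0.6000·42.5225] = 59.6326
Node dd (S = 117.3): V_dd = 1/1.09·[0.4000·42.5225 + 0.6000·1.4587] = 16.4076
Node u (S = 169): V_u = 1/1.09·[0.4000·118.7826 + 0.6000·59.6326] = 76.4152
Node d (S = 123.5): V_d = 1/1.09·[0.4000·59.6326 + 0.6000·16.4076] = 30.9152
Node 0 (S = 130): V_0 = 1/1.09·[0.4000·76.4152 + 0.6000·30.9152] = 45.0598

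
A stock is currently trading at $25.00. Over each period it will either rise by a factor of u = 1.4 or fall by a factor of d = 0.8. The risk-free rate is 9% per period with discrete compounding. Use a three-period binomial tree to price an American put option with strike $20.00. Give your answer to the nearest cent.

$0.90

Risk-neutral probability p = (1 + 0.09 − 0.8)/(1.4 − 0.8) = 0.2900/0.6000 = 0.4833
Terminal stock prices: S_uuu = 68.6, S_uud = 39.2, S_udd = 22.4, S_ddd = 12.8
Terminal payoffs (K − S): max(-48.6, 0) = 0, max(-19.2, 0) = 0, max(-2.4, 0) = 0, max(7.2, 0) = 7.2
Node uu (S = 49): continuation = 1/1.09·[0.4833·0.0000 + 0.5167·0.0000] = 0.0000; exercise value = 0.0000 ≤ continuation, so V_uu = 0.0000
Node ud (S = 28): continuation = 1/1.09·[0.4833·0.0000 + 0.5167·0.0000] = 0.0000; exercise value = 0.0000 ≤ continuation, so V_ud = 0.0000
Node dd (S = 16): continuation = 1/1.09·[0.4833·0.0000 + 0.5167·7.2000] = 3.4128; exercise value = 4.0000 > continuation, so V_dd = 4.0000 (exercise)
Node u (S = 35): continuation = 1/1.09·[0.4833·0.0000 + 0.5167·0.0000] = 0.0000; exercise value = 0.0000 ≤ continuation, so V_u = 0.0000
Node d (S = 20): continuation = 1/1.09·[0.4833·0.0000 + 0.5167·4.0000] = 1.8960; exercise value = 0.0000 ≤ continuation, so V_d = 1.8960
Node 0 (S = 25): continuation = 1/1.09·[0.4833·0.0000 + 0.5167·1.8960] = 0.8987; exercise value = 0.0000 ≤ continuation, so V_0 = 0.8987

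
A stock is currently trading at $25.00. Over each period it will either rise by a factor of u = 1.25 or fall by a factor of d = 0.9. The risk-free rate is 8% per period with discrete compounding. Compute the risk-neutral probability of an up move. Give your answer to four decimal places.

Risk-neutral probability p = (1 + 0.08 − 0.9)/(1.25 − 0.9) = 0.1800/0.3500 = 0.5143

p = 0.5143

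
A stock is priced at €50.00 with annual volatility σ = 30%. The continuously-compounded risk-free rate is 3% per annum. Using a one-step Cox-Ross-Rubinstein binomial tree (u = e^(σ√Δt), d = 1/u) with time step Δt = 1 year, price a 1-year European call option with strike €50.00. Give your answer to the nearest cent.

€8.07

CRR parameters: u = e^(σ√Δt) = e^(0.3·√1) = 1.3499, d = 1/u = 0.7408
Per-period rate: rΔt = 0.03·1 = 0.03, so R = e^0.03 = 1.0305
Risk-neutral probability p = (e^0.03 − 0.7408)/(1.3499 − 0.7408) = 0.2896/0.6090 = 0.4756
Terminal stock prices: S_u = 67.49, S_d = 37.04
Terminal payoffs (S − K): max(17.49, 0) = 17.49, max(-12.96, 0) = 0
Node 0 (S = 50): V_0 = e^(−0.03)·[0.4756·17.4929 + 0.5244·0.0000] = 8.0731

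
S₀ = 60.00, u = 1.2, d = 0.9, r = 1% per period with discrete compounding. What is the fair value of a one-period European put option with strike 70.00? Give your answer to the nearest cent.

Risk-neutral probability p = (1 + 0.01 − 0.9)/(1.2 − 0.9) = 0.1100/0.3000 = 0.3667
Terminal stock prices: S_u = 72, S_d = 54
Terminal payoffs (K − S): max(-2, 0) = 0, max(16, 0) = 16
Node 0 (S = 60): V_0 = 1/1.01·[0.3667·0.0000 + 0.6333·16.0000] = 10.0330

10.03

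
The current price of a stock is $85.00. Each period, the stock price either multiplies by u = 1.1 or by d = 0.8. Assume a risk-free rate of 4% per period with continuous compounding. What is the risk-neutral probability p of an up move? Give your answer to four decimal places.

p = 0.8027

Risk-neutral probability p = (e^0.04 − 0.8)/(1.1 − 0.8) = 0.2408/0.3000 = 0.8027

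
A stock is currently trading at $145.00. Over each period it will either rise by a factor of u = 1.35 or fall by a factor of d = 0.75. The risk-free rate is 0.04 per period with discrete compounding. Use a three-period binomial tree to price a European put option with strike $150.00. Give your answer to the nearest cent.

$24.62

Risk-neutral probability p = (1 + 0.04 − 0.75)/(1.35 − 0.75) = 0.2900/0.6000 = 0.4833
Terminal stock prices: S_uuu = 356.8, S_uud = 198.2, S_udd = 110.1, S_ddd = 61.17
Terminal payoffs (K − S): max(-206.8, 0) = 0, max(-48.2, 0) = 0, max(39.89, 0) = 39.89, max(88.83, 0) = 88.83
Node uu (S = 264.3): V_uu = 1/1.04·[0.4833·0.0000 + 0.5167·0.0000] = 0.0000
Node ud (S = 146.8): V_ud = 1/1.04·[0.4833·0.0000 + 0.5167·39.8906] = 19.8175
Node dd (S = 81.56): V_dd = 1/1.04·[0.4833·39.8906 + 0.5167·88.8281] = 62.6683
Node u (S = 195.8): V_u = 1/1.04·[0.4833·0.0000 + 0.5167·19.8175] = 9.8452
Node d (S = 108.8): V_d = 1/1.04·[0.4833·19.8175 + 0.5167·62.6683] = 40.3433
Node 0 (S = 145): V_0 = 1/1.04·[0.4833·9.8452 + 0.5167·40.3433] = 24.6178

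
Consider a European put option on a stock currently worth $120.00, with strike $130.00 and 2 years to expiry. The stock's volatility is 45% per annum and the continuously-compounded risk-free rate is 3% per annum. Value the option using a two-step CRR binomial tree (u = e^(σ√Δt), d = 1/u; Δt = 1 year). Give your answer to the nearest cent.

$30.14

CRR parameters: u = e^(σ√Δt) = e^(0.45·√1) = 1.5683, d = 1/u = 0.6376
Per-period rate: rΔt = 0.03·1 = 0.03, so R = e^0.03 = 1.0305
Risk-neutral probability p = (e^0.03 − 0.6376)/(1.5683 − 0.6376) = 0.3928/0.9307 = 0.4221
Terminal stock prices: S_uu = 295.2, S_ud = 120, S_dd = 48.79
Terminal payoffs (K − S): max(-165.2, 0) = 0, max(10, 0) = 10, max(81.21, 0) = 81.21
Node u (S = 188.2): V_u = e^(−0.03)·[0.4221·0.0000 + 0.5779·10.0000] = 5.6084
Node d (S = 76.52): V_d = e^(−0.03)·[0.4221·10.0000 + 0.5779·81.2116] = 49.6425
Node 0 (S = 120): V_0 = e^(−0.03)·[0.4221·5.6084 + 0.5779·49.6425] = 30.1386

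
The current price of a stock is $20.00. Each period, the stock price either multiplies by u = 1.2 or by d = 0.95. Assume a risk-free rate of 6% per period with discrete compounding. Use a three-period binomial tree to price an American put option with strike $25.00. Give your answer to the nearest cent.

Risk-neutral probability p = (1 + 0.06 − 0.95)/(1.2 − 0.95) = 0.1100/0.2500 = 0.4400
Terminal stock prices: S_uuu = 34.56, S_uud = 27.36, S_udd = 21.66, S_ddd = 17.15
Terminal payoffs (K − S): max(-9.56, 0) = 0, max(-2.36, 0) = 0, max(3.34, 0) = 3.34, max(7.853, 0) = 7.853
Node uu (S = 28.8): continuation = 1/1.06·[0.4400·0.0000 + 0.5600·0.0000] = 0.0000; exercise value = 0.0000 ≤ continuation, so V_uu = 0.0000
Node ud (S = 22.8): continuation = 1/1.06·[0.4400·0.0000 + 0.5600·3.3400] = 1.7645; exercise value = 2.2000 > continuation, so V_ud = 2.2000 (exercise)
Node dd (S = 18.05): continuation = 1/1.06·[0.4400·3.3400 + 0.5600·7.8525] = 5.5349; exercise value = 6.9500 > continuation, so V_dd = 6.9500 (exercise)
Node u (S = 24): continuation = 1/1.06·[0.4400·0.0000 + 0.5600·2.2000] = 1.1623; exercise value = 1.0000 ≤ continuation, so V_u = 1.1623
Node d (S = 19): continuation = 1/1.06·[0.4400·2.2000 + 0.5600·6.9500] = 4.5849; exercise value = 6.0000 > continuation, so V_d = 6.0000 (exercise)
Node 0 (S = 20): continuation = 1/1.06·[0.4400·1.1623 + 0.5600·6.0000] = 3.6523; exercise value = 5.0000 > continuation, so V_0 = 5.0000 (exercise)

$5.00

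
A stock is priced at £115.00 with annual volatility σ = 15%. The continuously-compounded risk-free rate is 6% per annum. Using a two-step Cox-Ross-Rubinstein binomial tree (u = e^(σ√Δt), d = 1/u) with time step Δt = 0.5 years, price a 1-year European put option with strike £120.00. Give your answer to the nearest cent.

CRR parameters: u = e^(σ√Δt) = e^(0.15·√0.5) = 1.1119, d = 1/u = 0.8994
Per-period rate: rΔt = 0.06·0.5 = 0.03, so R = e^0.03 = 1.0305
Risk-neutral probability p = (e^0.03 − 0.8994)/(1.1119 − 0.8994) = 0.1311/0.2125 = 0.6168
Terminal stock prices: S_uu = 142.2, S_ud = 115, S_dd = 93.02
Terminal payoffs (K − S): max(-22.18, 0) = 0, max(5, 0) = 5, max(26.98, 0) = 26.98
Node u (S = 127.9): V_u = e^(−0.03)·[0.6168·0.0000 + 0.3832·5.0000] = 1.8594
Node d (S = 103.4): V_d = e^(−0.03)·[0.6168·5.0000 + 0.3832·26.9813] = 13.0265
Node 0 (S = 115): V_0 = e^(−0.03)·[0.6168·1.8594 + 0.3832·13.0265] = 5.9571

£5.96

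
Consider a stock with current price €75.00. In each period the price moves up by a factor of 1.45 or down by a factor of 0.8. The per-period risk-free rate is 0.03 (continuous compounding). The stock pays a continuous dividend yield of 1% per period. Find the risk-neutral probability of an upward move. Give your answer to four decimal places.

p = 0.3388

Per-period risk-free factor R = e^0.03 = 1.0305; dividend-adjusted growth = e^(0.03−0.01) = 1.0202.
Risk-neutral probability p = (1.0202 − 0.8)/(1.45 − 0.8) = 0.2202/0.6500 = 0.3388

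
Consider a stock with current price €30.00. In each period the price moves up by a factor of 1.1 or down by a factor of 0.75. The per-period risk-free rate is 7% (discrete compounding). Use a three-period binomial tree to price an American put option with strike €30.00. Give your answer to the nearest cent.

Risk-neutral probability p = (1 + 0.07 − 0.75)/(1.1 − 0.75) = 0.3200/0.3500 = 0.9143
Terminal stock prices: S_uuu = 39.93, S_uud = 27.23, S_udd = 18.56, S_ddd = 12.66
Terminal payoffs (K − S): max(-9.93, 0) = 0, max(2.775, 0) = 2.775, max(11.44, 0) = 11.44, max(17.34, 0) = 17.34
Node uu (S = 36.3): continuation = 1/1.07·[0.9143·0.0000 + 0.0857·2.7750] = 0.2223; exercise value = 0.0000 ≤ continuation, so V_uu = 0.2223
Node ud (S = 24.75): continuation = 1/1.07·[0.9143·2.7750 + 0.0857·11.4375] = 3.2874; exercise value = 5.2500 > continuation, so V_ud = 5.2500 (exercise)
Node dd (S = 16.88): continuation = 1/1.07·[0.9143·11.4375 + 0.0857·17.3438] = 11.1624; exercise value = 13.1250 > continuation, so V_dd = 13.1250 (exercise)
Node u (S = 33): continuation = 1/1.07·[0.9143·0.2223 + 0.0857·5.2500] = 0.6105; exercise value = 0.0000 ≤ continuation, so V_u = 0.6105
Node d (S = 22.5): continuation = 1/1.07·[0.9143·5.2500 + 0.0857·13.1250] = 5.5374; exercise value = 7.5000 > continuation, so V_d = 7.5000 (exercise)
Node 0 (S = 30): continuation = 1/1.07·[0.9143·0.6105 + 0.0857·7.5000] = 1.1225; exercise value = 0.0000 ≤ continuation, so V_0 = 1.1225

€1.12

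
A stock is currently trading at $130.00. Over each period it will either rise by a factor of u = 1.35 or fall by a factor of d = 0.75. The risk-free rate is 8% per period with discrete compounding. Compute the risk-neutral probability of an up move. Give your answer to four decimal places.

Risk-neutral probability p = (1 + 0.08 − 0.75)/(1.35 − 0.75) = 0.3300/0.6000 = 0.5500

p = 0.5500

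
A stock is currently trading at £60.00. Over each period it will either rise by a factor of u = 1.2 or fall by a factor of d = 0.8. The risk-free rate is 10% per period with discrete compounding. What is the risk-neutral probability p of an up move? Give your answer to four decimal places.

Risk-neutral probability p = (1 + 0.1 − 0.8)/(1.2 − 0.8) = 0.3000/0.4000 = 0.7500

p = 0.7500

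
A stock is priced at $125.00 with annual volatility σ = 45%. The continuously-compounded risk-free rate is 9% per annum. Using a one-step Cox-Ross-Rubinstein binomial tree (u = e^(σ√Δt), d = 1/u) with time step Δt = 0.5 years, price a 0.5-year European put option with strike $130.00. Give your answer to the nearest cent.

$18.96

CRR parameters: u = e^(σ√Δt) = e^(0.45·√0.5) = 1.3746, d = 1/u = 0.7275
Per-period rate: rΔt = 0.09·0.5 = 0.045, so R = e^0.045 = 1.0460
Risk-neutral probability p = (e^0.045 − 0.7275)/(1.3746 − 0.7275) = 0.3186/0.6472 = 0.4922
Terminal stock prices: S_u = 171.8, S_d = 90.93
Terminal payoffs (K − S): max(-41.83, 0) = 0, max(39.07, 0) = 39.07
Node 0 (S = 125): V_0 = e^(−0.045)·[0.4922·0.0000 + 0.5078·39.0677] = 18.9643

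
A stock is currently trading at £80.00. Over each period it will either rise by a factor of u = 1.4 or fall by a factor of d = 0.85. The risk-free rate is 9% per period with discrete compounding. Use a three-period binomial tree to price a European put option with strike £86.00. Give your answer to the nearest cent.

£6.73

Risk-neutral probability p = (1 + 0.09 − 0.85)/(1.4 − 0.85) = 0.2400/0.5500 = 0.4364
Terminal stock prices: S_uuu = 219.5, S_uud = 133.3, S_udd = 80.92, S_ddd = 49.13
Terminal payoffs (K − S): max(-133.5, 0) = 0, max(-47.28, 0) = 0, max(5.08, 0) = 5.08, max(36.87, 0) = 36.87
Node uu (S = 156.8): V_uu = 1/1.09·[0.4364·0.0000 + 0.5636·0.0000] = 0.0000
Node ud (S = 95.2): V_ud = 1/1.09·[0.4364·0.0000 + 0.5636·5.0800] = 2.6269
Node dd (S = 57.8): V_dd = 1/1.09·[0.4364·5.0800 + 0.5636·36.8700] = 21.0991
Node u (S = 112): V_u = 1/1.09·[0.4364·0.0000 + 0.5636·2.6269] = 1.3583
Node d (S = 68): V_d = 1/1.09·[0.4364·2.6269 + 0.5636·21.0991] = 11.9619
Node 0 (S = 80): V_0 = 1/1.09·[0.4364·1.3583 + 0.5636·11.9619] = 6.7293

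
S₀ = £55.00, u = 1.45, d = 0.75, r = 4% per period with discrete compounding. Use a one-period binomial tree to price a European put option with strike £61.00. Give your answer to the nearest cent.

Risk-neutral probability p = (1 + 0.04 − 0.75)/(1.45 − 0.75) = 0.2900/0.7000 = 0.4143
Terminal stock prices: S_u = 79.75, S_d = 41.25
Terminal payoffs (K − S): max(-18.75, 0) = 0, max(19.75, 0) = 19.75
Node 0 (S = 55): V_0 = 1/1.04·[0.4143·0.0000 + 0.5857·19.7500] = 11.1229

£11.12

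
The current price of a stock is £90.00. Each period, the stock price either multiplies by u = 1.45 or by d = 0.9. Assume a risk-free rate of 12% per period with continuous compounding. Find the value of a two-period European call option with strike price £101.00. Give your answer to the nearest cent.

£18.15

Risk-neutral probability p = (e^0.12 − 0.9)/(1.45 − 0.9) = 0.2275/0.5500 = 0.4136
Terminal stock prices: S_uu = 189.2, S_ud = 117.5, S_dd = 72.9
Terminal payoffs (S − K): max(88.22, 0) = 88.22, max(16.45, 0) = 16.45, max(-28.1, 0) = 0
Node u (S = 130.5): V_u = e^(−0.12)·[0.4136·88.2250 + 0.5864·16.4500] = 40.9210
Node d (S = 81): V_d = e^(−0.12)·[0.4136·16.4500 + 0.5864·0.0000] = 6.0348
Node 0 (S = 90): V_0 = e^(−0.12)·[0.4136·40.9210 + 0.5864·6.0348] = 18.1507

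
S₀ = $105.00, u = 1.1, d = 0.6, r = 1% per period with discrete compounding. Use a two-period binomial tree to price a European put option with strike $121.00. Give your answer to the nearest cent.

Risk-neutral probability p = (1 + 0.01 − 0.6)/(1.1 − 0.6) = 0.4100/0.5000 = 0.8200
Terminal stock prices: S_uu = 127.1, S_ud = 69.3, S_dd = 37.8
Terminal payoffs (K − S): max(-6.05, 0) = 0, max(51.7, 0) = 51.7, max(83.2, 0) = 83.2
Node u (S = 115.5): V_u = 1/1.01·[0.8200·0.0000 + 0.1800·51.7000] = 9.2139
Node d (S = 63): V_d = 1/1.01·[0.8200·51.7000 + 0.1800·83.2000] = 56.8020
Node 0 (S = 105): V_0 = 1/1.01·[0.8200·9.2139 + 0.1800·56.8020] = 17.6037

$17.60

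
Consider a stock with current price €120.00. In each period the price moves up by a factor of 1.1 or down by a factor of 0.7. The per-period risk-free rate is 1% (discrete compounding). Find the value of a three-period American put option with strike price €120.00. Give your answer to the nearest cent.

Risk-neutral probability p = (1 + 0.01 − 0.7)/(1.1 − 0.7) = 0.3100/0.4000 = 0.7750
Terminal stock prices: S_uuu = 159.7, S_uud = 101.6, S_udd = 64.68, S_ddd = 41.16
Terminal payoffs (K − S): max(-39.72, 0) = 0, max(18.36, 0) = 18.36, max(55.32, 0) = 55.32, max(78.84, 0) = 78.84
Node uu (S = 145.2): continuation = 1/1.01·[0.7750·0.0000 + 0.2250·18.3600] = 4.0901; exercise value = 0.0000 ≤ continuation, so V_uu = 4.0901
Node ud (S = 92.4): continuation = 1/1.01·[0.7750·18.3600 + 0.2250·55.3200] = 26.4119; exercise value = 27.6000 > continuation, so V_ud = 27.6000 (exercise)
Node dd (S = 58.8): continuation = 1/1.01·[0.7750·55.3200 + 0.2250·78.8400] = 60.0119; exercise value = 61.2000 > continuation, so V_dd = 61.2000 (exercise)
Node u (S = 132): continuation = 1/1.01·[0.7750·4.0901 + 0.2250·27.6000] = 9.2870; exercise value = 0.0000 ≤ continuation, so V_u = 9.2870
Node d (S = 84): continuation = 1/1.01·[0.7750·27.6000 + 0.2250·61.2000] = 34.8119; exercise value = 36.0000 > continuation, so V_d = 36.0000 (exercise)
Node 0 (S = 120): continuation = 1/1.01·[0.7750·9.2870 + 0.2250·36.0000] = 15.1459; exercise value = 0.0000 ≤ continuation, so V_0 = 15.1459

€15.15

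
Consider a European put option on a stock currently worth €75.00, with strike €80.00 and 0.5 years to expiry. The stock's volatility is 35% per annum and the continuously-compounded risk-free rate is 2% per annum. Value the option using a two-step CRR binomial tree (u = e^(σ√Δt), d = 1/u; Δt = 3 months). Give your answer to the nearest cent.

€10.00

CRR parameters: u = e^(σ√Δt) = e^(0.35·√0.25) = 1.1912, d = 1/u = 0.8395
Per-period rate: rΔt = 0.02·0.25 = 0.005, so R = e^0.005 = 1.0050
Risk-neutral probability p = (e^0.005 − 0.8395)/(1.1912 − 0.8395) = 0.1656/0.3518 = 0.4706
Terminal stock prices: S_uu = 106.4, S_ud = 75, S_dd = 52.85
Terminal payoffs (K − S): max(-26.43, 0) = 0, max(5, 0) = 5, max(27.15, 0) = 27.15
Node u (S = 89.34): V_u = e^(−0.005)·[0.4706·0.0000 + 0.5294·5.0000] = 2.6337
Node d (S = 62.96): V_d = e^(−0.005)·[0.4706·5.0000 + 0.5294·27.1484] = 16.6417
Node 0 (S = 75): V_0 = e^(−0.005)·[0.4706·2.6337 + 0.5294·16.6417] = 9.9993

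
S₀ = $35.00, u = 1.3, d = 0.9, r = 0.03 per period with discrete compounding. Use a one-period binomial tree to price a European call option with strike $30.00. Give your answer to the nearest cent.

Risk-neutral probability p = (1 + 0.03 − 0.9)/(1.3 − 0.9) = 0.1300/0.4000 = 0.3250
Terminal stock prices: S_u = 45.5, S_d = 31.5
Terminal payoffs (S − K): max(15.5, 0) = 15.5, max(1.5, 0) = 1.5
Node 0 (S = 35): V_0 = 1/1.03·[0.3250·15.5000 + 0.6750·1.5000] = 5.8738

$5.87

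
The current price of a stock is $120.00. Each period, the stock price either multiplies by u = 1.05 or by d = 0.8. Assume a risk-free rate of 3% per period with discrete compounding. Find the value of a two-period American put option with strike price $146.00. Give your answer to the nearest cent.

$26.00

Risk-neutral probability p = (1 + 0.03 − 0.8)/(1.05 − 0.8) = 0.2300/0.2500 = 0.9200
Terminal stock prices: S_uu = 132.3, S_ud = 100.8, S_dd = 76.8
Terminal payoffs (K − S): max(13.7, 0) = 13.7, max(45.2, 0) = 45.2, max(69.2, 0) = 69.2
Node u (S = 126): continuation = 1/1.03·[0.9200·13.7000 + 0.0800·45.2000] = 15.7476; exercise value = 20.0000 > continuation, so V_u = 20.0000 (exercise)
Node d (S = 96): continuation = 1/1.03·[0.9200·45.2000 + 0.0800·69.2000] = 45.7476; exercise value = 50.0000 > continuation, so V_d = 50.0000 (exercise)
Node 0 (S = 120): continuation = 1/1.03·[0.9200·20.0000 + 0.0800·50.0000] = 21.7476; exercise value = 26.0000 > continuation, so V_0 = 26.0000 (exercise)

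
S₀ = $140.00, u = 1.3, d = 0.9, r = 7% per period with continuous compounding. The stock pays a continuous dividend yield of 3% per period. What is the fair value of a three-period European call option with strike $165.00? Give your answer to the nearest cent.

Per-period risk-free factor R = e^0.07 = 1.0725; dividend-adjusted growth = e^(0.07−0.03) = 1.0408.
Risk-neutral probability p = (1.0408 − 0.9)/(1.3 − 0.9) = 0.1408/0.4000 = 0.3520
Terminal stock prices: S_uuu = 307.6, S_uud = 212.9, S_udd = 147.4, S_ddd = 102.1
Terminal payoffs (S − K): max(142.6, 0) = 142.6, max(47.94, 0) = 47.94, max(-17.58, 0) = 0, max(-62.94, 0) = 0
Node uu (S = 236.6): V_uu = e^(−0.07)·[0.3520·142.5800 + 0.6480·47.9400] = 75.7624
Node ud (S = 163.8): V_ud = e^(−0.07)·[0.3520·47.9400 + 0.6480·0.0000] = 15.7352
Node dd (S = 113.4): V_dd = e^(−0.07)·[0.3520·0.0000 + 0.6480·0.0000] = 0.0000
Node u (S = 182): V_u = e^(−0.07)·[0.3520·75.7624 + 0.6480·15.7352] = 34.3740
Node d (S = 126): V_d = e^(−0.07)·[0.3520·15.7352 + 0.6480·0.0000] = 5.1647
Node 0 (S = 140): V_0 = e^(−0.07)·[0.3520·34.3740 + 0.6480·5.1647] = 14.4029

$14.40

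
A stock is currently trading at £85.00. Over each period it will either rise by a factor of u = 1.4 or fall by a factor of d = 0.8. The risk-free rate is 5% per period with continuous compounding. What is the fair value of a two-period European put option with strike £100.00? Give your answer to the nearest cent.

£16.05

Risk-neutral probability p = (e^0.05 − 0.8)/(1.4 − 0.8) = 0.2513/0.6000 = 0.4188
Terminal stock prices: S_uu = 166.6, S_ud = 95.2, S_dd = 54.4
Terminal payoffs (K − S): max(-66.6, 0) = 0, max(4.8, 0) = 4.8, max(45.6, 0) = 45.6
Node u (S = 119): V_u = e^(−0.05)·[0.4188·0.0000 + 0.5812·4.8000] = 2.6538
Node d (S = 68): V_d = e^(−0.05)·[0.4188·4.8000 + 0.5812·45.6000] = 27.1229
Node 0 (S = 85): V_0 = e^(−0.05)·[0.4188·2.6538 + 0.5812·27.1229] = 16.0526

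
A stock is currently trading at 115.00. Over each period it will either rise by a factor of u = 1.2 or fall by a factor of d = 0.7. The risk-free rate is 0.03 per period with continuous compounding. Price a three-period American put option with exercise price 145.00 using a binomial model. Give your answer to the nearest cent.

Risk-neutral probability p = (e^0.03 − 0.7)/(1.2 − 0.7) = 0.3305/0.5000 = 0.6609
Terminal stock prices: S_uuu = 198.7, S_uud = 115.9, S_udd = 67.62, S_ddd = 39.44
Terminal payoffs (K − S): max(-53.72, 0) = 0, max(29.08, 0) = 29.08, max(77.38, 0) = 77.38, max(105.6, 0) = 105.6
Node uu (S = 165.6): continuation = e^(−0.03)·[0.6609·0.0000 + 0.3391·29.0800] = 9.5693; exercise value = 0.0000 ≤ continuation, so V_uu = 9.5693
Node ud (S = 96.6): continuation = e^(−0.03)·[0.6609·29.0800 + 0.3391·77.3800] = 44.1146; exercise value = 48.4000 > continuation, so V_ud = 48.4000 (exercise)
Node dd (S = 56.35): continuation = e^(−0.03)·[0.6609·77.3800 + 0.3391·105.5550] = 84.3646; exercise value = 88.6500 > continuation, so V_dd = 88.6500 (exercise)
Node u (S = 138): continuation = e^(−0.03)·[0.6609·9.5693 + 0.3391·48.4000] = 22.0645; exercise value = 7.0000 ≤ continuation, so V_u = 22.0645
Node d (S = 80.5): continuation = e^(−0.03)·[0.6609·48.4000 + 0.3391·88.6500] = 60.2146; exercise value = 64.5000 > continuation, so V_d = 64.5000 (exercise)
Node 0 (S = 115): continuation = e^(−0.03)·[0.6609·22.0645 + 0.3391·64.5000] = 35.3766; exercise value = 30.0000 ≤ continuation, so V_0 = 35.3766

35.38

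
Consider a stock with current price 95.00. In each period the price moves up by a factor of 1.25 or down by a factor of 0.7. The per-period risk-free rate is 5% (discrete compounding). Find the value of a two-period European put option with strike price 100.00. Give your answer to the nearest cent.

13.49

Risk-neutral probability p = (1 + 0.05 − 0.7)/(1.25 − 0.7) = 0.3500/0.5500 = 0.6364
Terminal stock prices: S_uu = 148.4, S_ud = 83.12, S_dd = 46.55
Terminal payoffs (K − S): max(-48.44, 0) = 0, max(16.88, 0) = 16.88, max(53.45, 0) = 53.45
Node u (S = 118.8): V_u = 1/1.05·[0.6364·0.0000 + 0.3636·16.8750] = 5.8442
Node d (S = 66.5): V_d = 1/1.05·[0.6364·16.8750 + 0.3636·53.4500] = 28.7381
Node 0 (S = 95): V_0 = 1/1.05·[0.6364·5.8442 + 0.3636·28.7381] = 13.4945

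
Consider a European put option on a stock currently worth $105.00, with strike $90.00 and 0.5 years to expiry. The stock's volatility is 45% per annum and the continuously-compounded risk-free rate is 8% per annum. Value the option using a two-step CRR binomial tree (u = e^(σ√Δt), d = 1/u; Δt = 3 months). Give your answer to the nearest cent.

CRR parameters: u = e^(σ√Δt) = e^(0.45·√0.25) = 1.2523, d = 1/u = 0.7985
Per-period rate: rΔt = 0.08·0.25 = 0.02, so R = e^0.02 = 1.0202
Risk-neutral probability p = (e^0.02 − 0.7985)/(1.2523 − 0.7985) = 0.2217/0.4538 = 0.4885
Terminal stock prices: S_uu = 164.7, S_ud = 105, S_dd = 66.95
Terminal payoffs (K − S): max(-74.67, 0) = 0, max(-15, 0) = 0, max(23.05, 0) = 23.05
Node u (S = 131.5): V_u = e^(−0.02)·[0.4885·0.0000 + 0.5115·0.0000] = 0.0000
Node d (S = 83.84): V_d = e^(−0.02)·[0.4885·0.0000 + 0.5115·23.0490] = 11.5561
Node 0 (S = 105): V_0 = e^(−0.02)·[0.4885·0.0000 + 0.5115·11.5561] = 5.7939

$5.79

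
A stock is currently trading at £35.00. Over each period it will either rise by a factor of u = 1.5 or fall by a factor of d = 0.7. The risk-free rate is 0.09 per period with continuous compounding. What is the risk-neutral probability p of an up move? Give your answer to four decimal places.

Risk-neutral probability p = (e^0.09 − 0.7)/(1.5 − 0.7) = 0.3942/0.8000 = 0.4927

p = 0.4927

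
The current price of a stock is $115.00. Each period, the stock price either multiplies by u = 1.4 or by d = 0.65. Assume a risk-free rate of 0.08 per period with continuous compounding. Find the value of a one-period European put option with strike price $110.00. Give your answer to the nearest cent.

Risk-neutral probability p = (e^0.08 − 0.65)/(1.4 − 0.65) = 0.4333/0.7500 = 0.5777
Terminal stock prices: S_u = 161, S_d = 74.75
Terminal payoffs (K − S): max(-51, 0) = 0, max(35.25, 0) = 35.25
Node 0 (S = 115): V_0 = e^(−0.08)·[0.5777·0.0000 + 0.4223·35.2500] = 13.7411

$13.74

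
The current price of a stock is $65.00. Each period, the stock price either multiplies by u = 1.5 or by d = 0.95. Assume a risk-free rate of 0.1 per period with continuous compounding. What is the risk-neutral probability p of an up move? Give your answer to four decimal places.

Risk-neutral probability p = (e^0.1 − 0.95)/(1.5 − 0.95) = 0.1552/0.5500 = 0.2821

p = 0.2821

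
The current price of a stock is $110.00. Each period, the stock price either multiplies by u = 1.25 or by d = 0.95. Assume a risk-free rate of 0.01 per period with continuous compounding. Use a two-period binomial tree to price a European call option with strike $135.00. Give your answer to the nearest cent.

Risk-neutral probability p = (e^0.01 − 0.95)/(1.25 − 0.95) = 0.0601/0.3000 = 0.2002
Terminal stock prices: S_uu = 171.9, S_ud = 130.6, S_dd = 99.27
Terminal payoffs (S − K): max(36.88, 0) = 36.88, max(-4.375, 0) = 0, max(-35.73, 0) = 0
Node u (S = 137.5): V_u = e^(−0.01)·[0.2002·36.8750 + 0.7998·0.0000] = 7.3077
Node d (S = 104.5): V_d = e^(−0.01)·[0.2002·0.0000 + 0.7998·0.0000] = 0.0000
Node 0 (S = 110): V_0 = e^(−0.01)·[0.2002·7.3077 + 0.7998·0.0000] = 1.4482

$1.45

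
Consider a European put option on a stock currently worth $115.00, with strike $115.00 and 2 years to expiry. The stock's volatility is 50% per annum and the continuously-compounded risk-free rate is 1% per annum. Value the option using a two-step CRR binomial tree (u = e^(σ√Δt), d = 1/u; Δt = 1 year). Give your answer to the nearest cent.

$26.76

CRR parameters: u = e^(σ√Δt) = e^(0.5·√1) = 1.6487, d = 1/u = 0.6065
Per-period rate: rΔt = 0.01·1 = 0.01, so R = e^0.01 = 1.0101
Risk-neutral probability p = (e^0.01 − 0.6065)/(1.6487 − 0.6065) = 0.4035/1.0422 = 0.3872
Terminal stock prices: S_uu = 312.6, S_ud = 115, S_dd = 42.31
Terminal payoffs (K − S): max(-197.6, 0) = 0, max(0, 0) = 0, max(72.69, 0) = 72.69
Node u (S = 189.6): V_u = e^(−0.01)·[0.3872·0.0000 + 0.6128·0.0000] = 0.0000
Node d (S = 69.75): V_d = e^(−0.01)·[0.3872·0.0000 + 0.6128·72.6939] = 44.1047
Node 0 (S = 115): V_0 = e^(−0.01)·[0.3872·0.0000 + 0.6128·44.1047] = 26.7591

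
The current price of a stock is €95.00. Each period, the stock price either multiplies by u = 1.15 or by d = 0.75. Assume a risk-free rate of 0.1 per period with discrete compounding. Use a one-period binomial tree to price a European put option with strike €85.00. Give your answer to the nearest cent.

Risk-neutral probability p = (1 + 0.1 − 0.75)/(1.15 − 0.75) = 0.3500/0.4000 = 0.8750
Terminal stock prices: S_u = 109.2, S_d = 71.25
Terminal payoffs (K − S): max(-24.25, 0) = 0, max(13.75, 0) = 13.75
Node 0 (S = 95): V_0 = 1/1.1·[0.8750·0.0000 + 0.1250·13.7500] = 1.5625

€1.56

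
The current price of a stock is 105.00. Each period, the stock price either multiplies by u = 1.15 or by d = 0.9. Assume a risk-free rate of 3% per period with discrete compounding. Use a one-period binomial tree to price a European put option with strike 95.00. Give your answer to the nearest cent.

Risk-neutral probability p = (1 + 0.03 − 0.9)/(1.15 − 0.9) = 0.1300/0.2500 = 0.5200
Terminal stock prices: S_u = 120.7, S_d = 94.5
Terminal payoffs (K − S): max(-25.75, 0) = 0, max(0.5, 0) = 0.5
Node 0 (S = 105): V_0 = 1/1.03·[0.5200·0.0000 + 0.4800·0.5000] = 0.2330

0.23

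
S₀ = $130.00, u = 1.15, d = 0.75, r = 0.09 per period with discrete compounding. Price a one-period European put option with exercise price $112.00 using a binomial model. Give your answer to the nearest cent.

$2.00

Risk-neutral probability p = (1 + 0.09 − 0.75)/(1.15 − 0.75) = 0.3400/0.4000 = 0.8500
Terminal stock prices: S_u = 149.5, S_d = 97.5
Terminal payoffs (K − S): max(-37.5, 0) = 0, max(14.5, 0) = 14.5
Node 0 (S = 130): V_0 = 1/1.09·[0.8500·0.0000 + 0.1500·14.5000] = 1.9954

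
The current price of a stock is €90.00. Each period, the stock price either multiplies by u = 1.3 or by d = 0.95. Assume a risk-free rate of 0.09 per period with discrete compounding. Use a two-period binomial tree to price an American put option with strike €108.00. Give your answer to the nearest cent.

€18.00

Risk-neutral probability p = (1 + 0.09 − 0.95)/(1.3 − 0.95) = 0.1400/0.3500 = 0.4000
Terminal stock prices: S_uu = 152.1, S_ud = 111.1, S_dd = 81.22
Terminal payoffs (K − S): max(-44.1, 0) = 0, max(-3.15, 0) = 0, max(26.78, 0) = 26.78
Node u (S = 117): continuation = 1/1.09·[0.4000·0.0000 + 0.6000·0.0000] = 0.0000; exercise value = 0.0000 ≤ continuation, so V_u = 0.0000
Node d (S = 85.5): continuation = 1/1.09·[0.4000·0.0000 + 0.6000·26.7750] = 14.7385; exercise value = 22.5000 > continuation, so V_d = 22.5000 (exercise)
Node 0 (S = 90): continuation = 1/1.09·[0.4000·0.0000 + 0.6000·22.5000] = 12.3853; exercise value = 18.0000 > continuation, so V_0 = 18.0000 (exercise)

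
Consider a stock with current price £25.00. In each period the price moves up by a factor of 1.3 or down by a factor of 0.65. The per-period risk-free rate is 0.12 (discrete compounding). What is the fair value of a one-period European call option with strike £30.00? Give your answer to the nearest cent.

Risk-neutral probability p = (1 + 0.12 − 0.65)/(1.3 − 0.65) = 0.4700/0.6500 = 0.7231
Terminal stock prices: S_u = 32.5, S_d = 16.25
Terminal payoffs (S − K): max(2.5, 0) = 2.5, max(-13.75, 0) = 0
Node 0 (S = 25): V_0 = 1/1.12·[0.7231·2.5000 + 0.2769·0.0000] = 1.6140

£1.61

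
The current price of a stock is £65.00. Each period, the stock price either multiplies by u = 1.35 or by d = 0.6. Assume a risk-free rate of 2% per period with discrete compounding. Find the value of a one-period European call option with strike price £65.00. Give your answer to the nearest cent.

Risk-neutral probability p = (1 + 0.02 − 0.6)/(1.35 − 0.6) = 0.4200/0.7500 = 0.5600
Terminal stock prices: S_u = 87.75, S_d = 39
Terminal payoffs (S − K): max(22.75, 0) = 22.75, max(-26, 0) = 0
Node 0 (S = 65): V_0 = 1/1.02·[0.5600·22.7500 + 0.4400·0.0000] = 12.4902

£12.49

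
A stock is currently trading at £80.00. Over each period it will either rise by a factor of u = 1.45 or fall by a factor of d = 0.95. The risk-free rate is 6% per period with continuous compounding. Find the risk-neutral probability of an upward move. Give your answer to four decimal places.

Risk-neutral probability p = (e^0.06 − 0.95)/(1.45 − 0.95) = 0.1118/0.5000 = 0.2237

p = 0.2237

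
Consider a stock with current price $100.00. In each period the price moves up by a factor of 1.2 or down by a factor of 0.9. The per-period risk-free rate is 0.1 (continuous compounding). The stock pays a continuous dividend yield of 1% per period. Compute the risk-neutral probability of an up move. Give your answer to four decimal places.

Per-period risk-free factor R = e^0.1 = 1.1052; dividend-adjusted growth = e^(0.1−0.01) = 1.0942.
Risk-neutral probability p = (1.0942 − 0.9)/(1.2 − 0.9) = 0.1942/0.3000 = 0.6472

p = 0.6472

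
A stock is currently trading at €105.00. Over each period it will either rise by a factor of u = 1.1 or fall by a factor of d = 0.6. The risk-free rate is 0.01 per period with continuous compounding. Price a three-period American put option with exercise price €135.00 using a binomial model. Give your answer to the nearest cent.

Risk-neutral probability p = (e^0.01 − 0.6)/(1.1 − 0.6) = 0.4101/0.5000 = 0.8201
Terminal stock prices: S_uuu = 139.8, S_uud = 76.23, S_udd = 41.58, S_ddd = 22.68
Terminal payoffs (K − S): max(-4.755, 0) = 0, max(58.77, 0) = 58.77, max(93.42, 0) = 93.42, max(112.3, 0) = 112.3
Node uu (S = 127.1): continuation = e^(−0.01)·[0.8201·0.0000 + 0.1799·58.7700] = 10.4675; exercise value = 7.9500 ≤ continuation, so V_uu = 10.4675
Node ud (S = 69.3): continuation = e^(−0.01)·[0.8201·58.7700 + 0.1799·93.4200] = 64.3567; exercise value = 65.7000 > continuation, so V_ud = 65.7000 (exercise)
Node dd (S = 37.8): continuation = e^(−0.01)·[0.8201·93.4200 + 0.1799·112.3200] = 95.8567; exercise value = 97.2000 > continuation, so V_dd = 97.2000 (exercise)
Node u (S = 115.5): continuation = e^(−0.01)·[0.8201·10.4675 + 0.1799·65.7000] = 20.2008; exercise value = 19.5000 ≤ continuation, so V_u = 20.2008
Node d (S = 63): continuation = e^(−0.01)·[0.8201·65.7000 + 0.1799·97.2000] = 70.6567; exercise value = 72.0000 > continuation, so V_d = 72.0000 (exercise)
Node 0 (S = 105): continuation = e^(−0.01)·[0.8201·20.2008 + 0.1799·72.0000] = 29.2257; exercise value = 30.0000 > continuation, so V_0 = 30.0000 (exercise)

€30.00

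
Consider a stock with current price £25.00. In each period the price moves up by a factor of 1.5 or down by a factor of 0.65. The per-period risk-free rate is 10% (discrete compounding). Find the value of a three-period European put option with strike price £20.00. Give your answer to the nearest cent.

£2.13

Risk-neutral probability p = (1 + 0.1 − 0.65)/(1.5 − 0.65) = 0.4500/0.8500 = 0.5294
Terminal stock prices: S_uuu = 84.38, S_uud = 36.56, S_udd = 15.84, S_ddd = 6.866
Terminal payoffs (K − S): max(-64.38, 0) = 0, max(-16.56, 0) = 0, max(4.156, 0) = 4.156, max(13.13, 0) = 13.13
Node uu (S = 56.25): V_uu = 1/1.1·[0.5294·0.0000 + 0.4706·0.0000] = 0.0000
Node ud (S = 24.38): V_ud = 1/1.1·[0.5294·0.0000 + 0.4706·4.1562] = 1.7781
Node dd (S = 10.56): V_dd = 1/1.1·[0.5294·4.1562 + 0.4706·13.1344] = 7.6193
Node u (S = 37.5): V_u = 1/1.1·[0.5294·0.0000 + 0.4706·1.7781] = 0.7607
Node d (S = 16.25): V_d = 1/1.1·[0.5294·1.7781 + 0.4706·7.6193] = 4.1154
Node 0 (S = 25): V_0 = 1/1.1·[0.5294·0.7607 + 0.4706·4.1154] = 2.1267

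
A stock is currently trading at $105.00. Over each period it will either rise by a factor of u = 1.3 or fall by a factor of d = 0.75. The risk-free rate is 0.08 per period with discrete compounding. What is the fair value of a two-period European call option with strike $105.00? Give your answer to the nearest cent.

Risk-neutral probability p = (1 + 0.08 − 0.75)/(1.3 − 0.75) = 0.3300/0.5500 = 0.6000
Terminal stock prices: S_uu = 177.5, S_ud = 102.4, S_dd = 59.06
Terminal payoffs (S − K): max(72.45, 0) = 72.45, max(-2.625, 0) = 0, max(-45.94, 0) = 0
Node u (S = 136.5): V_u = 1/1.08·[0.6000·72.4500 + 0.4000·0.0000] = 40.2500
Node d (S = 78.75): V_d = 1/1.08·[0.6000·0.0000 + 0.4000·0.0000] = 0.0000
Node 0 (S = 105): V_0 = 1/1.08·[0.6000·40.2500 + 0.4000·0.0000] = 22.3611

$22.36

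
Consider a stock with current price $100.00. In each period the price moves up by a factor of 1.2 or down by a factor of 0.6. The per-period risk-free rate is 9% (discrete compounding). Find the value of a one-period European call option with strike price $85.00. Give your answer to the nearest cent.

$26.22

Risk-neutral probability p = (1 + 0.09 − 0.6)/(1.2 − 0.6) = 0.4900/0.6000 = 0.8167
Terminal stock prices: S_u = 120, S_d = 60
Terminal payoffs (S − K): max(35, 0) = 35, max(-25, 0) = 0
Node 0 (S = 100): V_0 = 1/1.09·[0.8167·35.0000 + 0.1833·0.0000] = 26.2232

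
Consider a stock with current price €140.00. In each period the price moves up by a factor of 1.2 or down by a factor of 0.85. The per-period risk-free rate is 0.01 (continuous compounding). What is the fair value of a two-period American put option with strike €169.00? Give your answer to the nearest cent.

Risk-neutral probability p = (e^0.01 − 0.85)/(1.2 − 0.85) = 0.1601/0.3500 = 0.4573
Terminal stock prices: S_uu = 201.6, S_ud = 142.8, S_dd = 101.1
Terminal payoffs (K − S): max(-32.6, 0) = 0, max(26.2, 0) = 26.2, max(67.85, 0) = 67.85
Node u (S = 168): continuation = e^(−0.01)·[0.4573·0.0000 + 0.5427·26.2000] = 14.0776; exercise value = 1.0000 ≤ continuation, so V_u = 14.0776
Node d (S = 119): continuation = e^(−0.01)·[0.4573·26.2000 + 0.5427·67.8500] = 48.3184; exercise value = 50.0000 > continuation, so V_d = 50.0000 (exercise)
Node 0 (S = 140): continuation = e^(−0.01)·[0.4573·14.0776 + 0.5427·50.0000] = 33.2391; exercise value = 29.0000 ≤ continuation, so V_0 = 33.2391

€33.24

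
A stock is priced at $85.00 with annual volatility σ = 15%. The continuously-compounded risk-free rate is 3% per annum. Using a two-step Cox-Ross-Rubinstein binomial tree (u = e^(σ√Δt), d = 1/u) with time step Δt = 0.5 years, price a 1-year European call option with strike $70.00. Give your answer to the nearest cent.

$17.32

CRR parameters: u = e^(σ√Δt) = e^(0.15·√0.5) = 1.1119, d = 1/u = 0.8994
Per-period rate: rΔt = 0.03·0.5 = 0.015, so R = e^0.015 = 1.0151
Risk-neutral probability p = (e^0.015 − 0.8994)/(1.1119 − 0.8994) = 0.1157/0.2125 = 0.5446
Terminal stock prices: S_uu = 105.1, S_ud = 85, S_dd = 68.75
Terminal payoffs (S − K): max(35.09, 0) = 35.09, max(15, 0) = 15, max(-1.247, 0) = 0
Node u (S = 94.51): V_u = e^(−0.015)·[0.5446·35.0864 + 0.4554·15.0000] = 25.5533
Node d (S = 76.45): V_d = e^(−0.015)·[0.5446·15.0000 + 0.4554·0.0000] = 8.0477
Node 0 (S = 85): V_0 = e^(−0.015)·[0.5446·25.5533 + 0.4554·8.0477] = 17.3198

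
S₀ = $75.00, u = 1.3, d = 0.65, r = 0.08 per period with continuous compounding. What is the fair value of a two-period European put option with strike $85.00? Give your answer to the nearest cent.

Risk-neutral probability p = (e^0.08 − 0.65)/(1.3 − 0.65) = 0.4333/0.6500 = 0.6666
Terminal stock prices: S_uu = 126.8, S_ud = 63.38, S_dd = 31.69
Terminal payoffs (K − S): max(-41.75, 0) = 0, max(21.62, 0) = 21.62, max(53.31, 0) = 53.31
Node u (S = 97.5): V_u = e^(−0.08)·[0.6666·0.0000 + 0.3334·21.6250] = 6.6556
Node d (S = 48.75): V_d = e^(−0.08)·[0.6666·21.6250 + 0.3334·53.3125] = 29.7149
Node 0 (S = 75): V_0 = e^(−0.08)·[0.6666·6.6556 + 0.3334·29.7149] = 13.2408

$13.24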